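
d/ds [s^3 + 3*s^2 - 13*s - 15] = 3*s^2 + 6*s - 13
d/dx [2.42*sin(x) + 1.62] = 2.42*cos(x)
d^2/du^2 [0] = 0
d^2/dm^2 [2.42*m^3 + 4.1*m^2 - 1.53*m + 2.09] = 14.52*m + 8.2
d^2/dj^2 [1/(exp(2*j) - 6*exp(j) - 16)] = 2*((3 - 2*exp(j))*(-exp(2*j) + 6*exp(j) + 16) - 4*(exp(j) - 3)^2*exp(j))*exp(j)/(-exp(2*j) + 6*exp(j) + 16)^3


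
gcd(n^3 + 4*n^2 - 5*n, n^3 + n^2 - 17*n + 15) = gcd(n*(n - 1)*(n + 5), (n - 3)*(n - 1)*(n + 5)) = n^2 + 4*n - 5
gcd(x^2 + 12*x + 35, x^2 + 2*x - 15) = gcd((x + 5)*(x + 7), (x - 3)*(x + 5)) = x + 5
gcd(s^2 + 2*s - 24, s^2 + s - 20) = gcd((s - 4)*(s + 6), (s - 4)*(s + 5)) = s - 4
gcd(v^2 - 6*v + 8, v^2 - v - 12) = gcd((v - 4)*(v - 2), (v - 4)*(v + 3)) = v - 4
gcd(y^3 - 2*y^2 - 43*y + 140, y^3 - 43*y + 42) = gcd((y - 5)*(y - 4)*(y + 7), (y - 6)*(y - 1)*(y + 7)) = y + 7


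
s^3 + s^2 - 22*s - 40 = (s - 5)*(s + 2)*(s + 4)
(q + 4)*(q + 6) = q^2 + 10*q + 24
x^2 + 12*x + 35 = (x + 5)*(x + 7)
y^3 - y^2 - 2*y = y*(y - 2)*(y + 1)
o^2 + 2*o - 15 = (o - 3)*(o + 5)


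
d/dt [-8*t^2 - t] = -16*t - 1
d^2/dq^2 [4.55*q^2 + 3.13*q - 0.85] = 9.10000000000000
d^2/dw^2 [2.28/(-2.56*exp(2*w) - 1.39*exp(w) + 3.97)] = (-2.28*(5.12*exp(w) + 1.39)*(10.24*exp(w) + 2.78)*exp(w) + (23.3472*exp(w) + 3.1692)*(2.56*exp(2*w) + 1.39*exp(w) - 3.97))*exp(w)/(2.56*exp(2*w) + 1.39*exp(w) - 3.97)^3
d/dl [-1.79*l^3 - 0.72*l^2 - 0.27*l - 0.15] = -5.37*l^2 - 1.44*l - 0.27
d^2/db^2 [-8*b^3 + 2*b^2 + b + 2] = 4 - 48*b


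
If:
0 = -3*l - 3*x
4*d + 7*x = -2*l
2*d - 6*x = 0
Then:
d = 0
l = 0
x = 0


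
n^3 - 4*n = n*(n - 2)*(n + 2)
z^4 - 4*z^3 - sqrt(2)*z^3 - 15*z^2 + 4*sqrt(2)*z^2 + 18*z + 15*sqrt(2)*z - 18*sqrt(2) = (z - 6)*(z - 1)*(z + 3)*(z - sqrt(2))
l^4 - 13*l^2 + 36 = (l - 3)*(l - 2)*(l + 2)*(l + 3)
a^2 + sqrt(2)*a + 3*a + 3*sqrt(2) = (a + 3)*(a + sqrt(2))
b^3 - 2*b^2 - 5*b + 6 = (b - 3)*(b - 1)*(b + 2)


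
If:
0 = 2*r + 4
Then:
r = -2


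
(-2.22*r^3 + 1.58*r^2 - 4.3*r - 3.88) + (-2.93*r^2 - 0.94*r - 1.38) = -2.22*r^3 - 1.35*r^2 - 5.24*r - 5.26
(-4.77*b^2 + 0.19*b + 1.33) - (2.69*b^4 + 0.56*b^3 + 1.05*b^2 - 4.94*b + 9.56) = -2.69*b^4 - 0.56*b^3 - 5.82*b^2 + 5.13*b - 8.23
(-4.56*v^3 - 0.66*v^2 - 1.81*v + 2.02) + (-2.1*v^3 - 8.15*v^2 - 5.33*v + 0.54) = -6.66*v^3 - 8.81*v^2 - 7.14*v + 2.56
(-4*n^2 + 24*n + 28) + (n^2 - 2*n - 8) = -3*n^2 + 22*n + 20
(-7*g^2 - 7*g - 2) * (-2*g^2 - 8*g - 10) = 14*g^4 + 70*g^3 + 130*g^2 + 86*g + 20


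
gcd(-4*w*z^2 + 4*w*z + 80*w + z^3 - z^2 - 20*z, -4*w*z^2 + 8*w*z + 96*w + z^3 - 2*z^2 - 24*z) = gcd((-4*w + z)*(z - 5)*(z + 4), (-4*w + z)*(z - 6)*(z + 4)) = -4*w*z - 16*w + z^2 + 4*z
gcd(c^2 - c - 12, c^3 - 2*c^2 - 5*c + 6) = 1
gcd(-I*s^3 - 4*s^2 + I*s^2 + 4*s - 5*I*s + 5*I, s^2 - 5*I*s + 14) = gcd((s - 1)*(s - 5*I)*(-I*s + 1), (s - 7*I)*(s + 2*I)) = 1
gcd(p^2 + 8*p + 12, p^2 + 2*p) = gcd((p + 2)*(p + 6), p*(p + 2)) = p + 2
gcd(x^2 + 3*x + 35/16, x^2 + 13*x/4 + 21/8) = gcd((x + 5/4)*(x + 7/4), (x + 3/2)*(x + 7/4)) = x + 7/4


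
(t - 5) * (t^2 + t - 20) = t^3 - 4*t^2 - 25*t + 100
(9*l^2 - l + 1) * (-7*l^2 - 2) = -63*l^4 + 7*l^3 - 25*l^2 + 2*l - 2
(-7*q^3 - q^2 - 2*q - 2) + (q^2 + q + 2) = -7*q^3 - q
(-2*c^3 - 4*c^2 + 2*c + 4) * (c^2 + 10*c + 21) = -2*c^5 - 24*c^4 - 80*c^3 - 60*c^2 + 82*c + 84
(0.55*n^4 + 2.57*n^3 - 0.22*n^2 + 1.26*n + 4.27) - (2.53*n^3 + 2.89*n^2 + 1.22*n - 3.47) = 0.55*n^4 + 0.04*n^3 - 3.11*n^2 + 0.04*n + 7.74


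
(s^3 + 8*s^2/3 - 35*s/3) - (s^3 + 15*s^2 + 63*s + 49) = -37*s^2/3 - 224*s/3 - 49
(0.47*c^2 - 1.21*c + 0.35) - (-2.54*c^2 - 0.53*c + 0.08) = 3.01*c^2 - 0.68*c + 0.27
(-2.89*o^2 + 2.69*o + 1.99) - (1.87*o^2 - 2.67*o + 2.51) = -4.76*o^2 + 5.36*o - 0.52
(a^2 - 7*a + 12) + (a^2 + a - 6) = 2*a^2 - 6*a + 6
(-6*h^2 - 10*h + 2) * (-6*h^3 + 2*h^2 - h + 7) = 36*h^5 + 48*h^4 - 26*h^3 - 28*h^2 - 72*h + 14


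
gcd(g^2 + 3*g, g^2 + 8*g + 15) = g + 3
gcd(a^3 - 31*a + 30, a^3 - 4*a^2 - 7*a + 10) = a^2 - 6*a + 5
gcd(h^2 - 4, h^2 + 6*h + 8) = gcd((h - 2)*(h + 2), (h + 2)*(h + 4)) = h + 2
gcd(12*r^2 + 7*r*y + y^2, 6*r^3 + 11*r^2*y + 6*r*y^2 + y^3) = 3*r + y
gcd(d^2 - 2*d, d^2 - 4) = d - 2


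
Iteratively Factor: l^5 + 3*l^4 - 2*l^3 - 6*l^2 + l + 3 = (l - 1)*(l^4 + 4*l^3 + 2*l^2 - 4*l - 3) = (l - 1)*(l + 1)*(l^3 + 3*l^2 - l - 3) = (l - 1)*(l + 1)^2*(l^2 + 2*l - 3) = (l - 1)*(l + 1)^2*(l + 3)*(l - 1)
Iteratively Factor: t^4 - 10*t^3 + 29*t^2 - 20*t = (t - 4)*(t^3 - 6*t^2 + 5*t) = (t - 5)*(t - 4)*(t^2 - t) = t*(t - 5)*(t - 4)*(t - 1)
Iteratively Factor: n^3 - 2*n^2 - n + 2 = (n - 2)*(n^2 - 1) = (n - 2)*(n - 1)*(n + 1)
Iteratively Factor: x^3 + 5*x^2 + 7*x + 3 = (x + 1)*(x^2 + 4*x + 3) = (x + 1)^2*(x + 3)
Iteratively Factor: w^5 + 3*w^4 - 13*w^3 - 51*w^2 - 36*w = (w + 3)*(w^4 - 13*w^2 - 12*w) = (w - 4)*(w + 3)*(w^3 + 4*w^2 + 3*w) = w*(w - 4)*(w + 3)*(w^2 + 4*w + 3) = w*(w - 4)*(w + 3)^2*(w + 1)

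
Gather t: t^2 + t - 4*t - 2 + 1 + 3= t^2 - 3*t + 2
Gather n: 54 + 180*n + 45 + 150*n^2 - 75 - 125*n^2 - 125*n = 25*n^2 + 55*n + 24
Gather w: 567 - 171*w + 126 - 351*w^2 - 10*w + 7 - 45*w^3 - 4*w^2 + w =-45*w^3 - 355*w^2 - 180*w + 700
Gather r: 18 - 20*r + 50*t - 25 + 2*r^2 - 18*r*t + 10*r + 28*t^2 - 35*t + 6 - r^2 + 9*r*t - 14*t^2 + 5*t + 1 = r^2 + r*(-9*t - 10) + 14*t^2 + 20*t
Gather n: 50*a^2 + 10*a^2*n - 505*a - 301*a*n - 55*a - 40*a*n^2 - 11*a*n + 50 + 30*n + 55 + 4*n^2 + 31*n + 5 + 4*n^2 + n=50*a^2 - 560*a + n^2*(8 - 40*a) + n*(10*a^2 - 312*a + 62) + 110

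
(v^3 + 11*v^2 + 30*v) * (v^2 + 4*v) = v^5 + 15*v^4 + 74*v^3 + 120*v^2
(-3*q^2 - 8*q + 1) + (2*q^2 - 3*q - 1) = -q^2 - 11*q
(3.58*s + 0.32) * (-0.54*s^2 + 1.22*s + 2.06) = -1.9332*s^3 + 4.1948*s^2 + 7.7652*s + 0.6592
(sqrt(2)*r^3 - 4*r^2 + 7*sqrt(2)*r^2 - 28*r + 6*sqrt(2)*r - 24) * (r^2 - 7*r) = sqrt(2)*r^5 - 4*r^4 - 43*sqrt(2)*r^3 - 42*sqrt(2)*r^2 + 172*r^2 + 168*r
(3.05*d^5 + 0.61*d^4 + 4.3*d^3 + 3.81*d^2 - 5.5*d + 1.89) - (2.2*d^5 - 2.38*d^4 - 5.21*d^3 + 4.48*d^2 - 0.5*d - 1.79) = 0.85*d^5 + 2.99*d^4 + 9.51*d^3 - 0.67*d^2 - 5.0*d + 3.68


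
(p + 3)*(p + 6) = p^2 + 9*p + 18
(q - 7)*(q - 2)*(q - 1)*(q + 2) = q^4 - 8*q^3 + 3*q^2 + 32*q - 28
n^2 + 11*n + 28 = (n + 4)*(n + 7)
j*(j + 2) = j^2 + 2*j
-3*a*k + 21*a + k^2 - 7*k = (-3*a + k)*(k - 7)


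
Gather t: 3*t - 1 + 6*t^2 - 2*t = 6*t^2 + t - 1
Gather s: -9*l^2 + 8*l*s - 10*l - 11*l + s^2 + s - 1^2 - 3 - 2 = -9*l^2 - 21*l + s^2 + s*(8*l + 1) - 6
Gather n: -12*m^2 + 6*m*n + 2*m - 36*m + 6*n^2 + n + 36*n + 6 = -12*m^2 - 34*m + 6*n^2 + n*(6*m + 37) + 6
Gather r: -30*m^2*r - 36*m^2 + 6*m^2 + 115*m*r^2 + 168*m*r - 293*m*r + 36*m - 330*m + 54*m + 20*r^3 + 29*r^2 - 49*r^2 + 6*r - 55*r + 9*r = -30*m^2 - 240*m + 20*r^3 + r^2*(115*m - 20) + r*(-30*m^2 - 125*m - 40)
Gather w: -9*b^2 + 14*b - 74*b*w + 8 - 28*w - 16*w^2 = -9*b^2 + 14*b - 16*w^2 + w*(-74*b - 28) + 8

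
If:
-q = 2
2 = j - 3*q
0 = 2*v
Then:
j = -4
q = -2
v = 0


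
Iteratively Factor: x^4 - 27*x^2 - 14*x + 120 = (x + 4)*(x^3 - 4*x^2 - 11*x + 30) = (x - 5)*(x + 4)*(x^2 + x - 6) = (x - 5)*(x + 3)*(x + 4)*(x - 2)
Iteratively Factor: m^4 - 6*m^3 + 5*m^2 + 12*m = (m - 4)*(m^3 - 2*m^2 - 3*m) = (m - 4)*(m + 1)*(m^2 - 3*m) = m*(m - 4)*(m + 1)*(m - 3)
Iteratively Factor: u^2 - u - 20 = (u + 4)*(u - 5)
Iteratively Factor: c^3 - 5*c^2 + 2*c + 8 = (c - 4)*(c^2 - c - 2) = (c - 4)*(c - 2)*(c + 1)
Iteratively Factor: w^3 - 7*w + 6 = (w - 1)*(w^2 + w - 6) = (w - 1)*(w + 3)*(w - 2)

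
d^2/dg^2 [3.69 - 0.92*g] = 0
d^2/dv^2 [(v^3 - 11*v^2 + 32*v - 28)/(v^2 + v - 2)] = 4*(23*v^3 - 78*v^2 + 60*v - 32)/(v^6 + 3*v^5 - 3*v^4 - 11*v^3 + 6*v^2 + 12*v - 8)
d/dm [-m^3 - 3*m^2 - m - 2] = -3*m^2 - 6*m - 1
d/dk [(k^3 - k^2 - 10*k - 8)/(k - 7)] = 2*(k^3 - 11*k^2 + 7*k + 39)/(k^2 - 14*k + 49)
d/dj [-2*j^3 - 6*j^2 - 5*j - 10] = -6*j^2 - 12*j - 5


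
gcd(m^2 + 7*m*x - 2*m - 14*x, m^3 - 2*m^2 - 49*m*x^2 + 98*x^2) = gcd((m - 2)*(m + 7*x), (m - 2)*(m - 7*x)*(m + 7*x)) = m^2 + 7*m*x - 2*m - 14*x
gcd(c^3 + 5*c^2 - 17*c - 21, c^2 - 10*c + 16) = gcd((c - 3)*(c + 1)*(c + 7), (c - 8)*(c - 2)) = 1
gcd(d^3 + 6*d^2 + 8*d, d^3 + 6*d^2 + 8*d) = d^3 + 6*d^2 + 8*d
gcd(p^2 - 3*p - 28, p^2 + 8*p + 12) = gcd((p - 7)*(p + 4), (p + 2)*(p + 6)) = 1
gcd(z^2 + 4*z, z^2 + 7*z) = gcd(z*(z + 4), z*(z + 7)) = z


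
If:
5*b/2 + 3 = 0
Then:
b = -6/5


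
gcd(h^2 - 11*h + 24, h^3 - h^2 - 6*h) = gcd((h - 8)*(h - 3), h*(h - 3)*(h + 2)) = h - 3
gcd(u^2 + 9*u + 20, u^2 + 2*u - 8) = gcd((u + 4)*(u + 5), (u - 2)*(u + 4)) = u + 4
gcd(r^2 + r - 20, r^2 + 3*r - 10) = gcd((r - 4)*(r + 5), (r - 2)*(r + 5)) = r + 5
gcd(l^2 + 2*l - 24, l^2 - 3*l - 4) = l - 4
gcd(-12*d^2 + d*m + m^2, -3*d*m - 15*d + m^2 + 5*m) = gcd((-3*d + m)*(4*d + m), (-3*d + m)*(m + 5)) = 3*d - m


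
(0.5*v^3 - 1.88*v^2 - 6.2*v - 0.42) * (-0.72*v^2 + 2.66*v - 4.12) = -0.36*v^5 + 2.6836*v^4 - 2.5968*v^3 - 8.444*v^2 + 24.4268*v + 1.7304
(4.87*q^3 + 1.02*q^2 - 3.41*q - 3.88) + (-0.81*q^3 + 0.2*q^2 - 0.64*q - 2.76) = 4.06*q^3 + 1.22*q^2 - 4.05*q - 6.64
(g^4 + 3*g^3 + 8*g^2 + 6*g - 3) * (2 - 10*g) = -10*g^5 - 28*g^4 - 74*g^3 - 44*g^2 + 42*g - 6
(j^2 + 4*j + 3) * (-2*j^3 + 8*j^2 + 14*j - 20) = -2*j^5 + 40*j^3 + 60*j^2 - 38*j - 60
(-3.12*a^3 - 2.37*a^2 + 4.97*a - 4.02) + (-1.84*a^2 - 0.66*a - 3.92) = -3.12*a^3 - 4.21*a^2 + 4.31*a - 7.94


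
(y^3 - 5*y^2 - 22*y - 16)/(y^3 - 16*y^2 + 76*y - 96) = (y^2 + 3*y + 2)/(y^2 - 8*y + 12)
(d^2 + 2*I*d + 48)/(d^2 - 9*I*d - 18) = (d + 8*I)/(d - 3*I)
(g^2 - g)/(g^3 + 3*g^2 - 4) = g/(g^2 + 4*g + 4)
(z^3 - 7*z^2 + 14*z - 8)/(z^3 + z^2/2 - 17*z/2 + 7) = 2*(z - 4)/(2*z + 7)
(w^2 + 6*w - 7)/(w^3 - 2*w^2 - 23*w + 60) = (w^2 + 6*w - 7)/(w^3 - 2*w^2 - 23*w + 60)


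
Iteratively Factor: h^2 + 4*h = (h)*(h + 4)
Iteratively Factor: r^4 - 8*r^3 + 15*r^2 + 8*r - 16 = (r - 1)*(r^3 - 7*r^2 + 8*r + 16) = (r - 1)*(r + 1)*(r^2 - 8*r + 16) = (r - 4)*(r - 1)*(r + 1)*(r - 4)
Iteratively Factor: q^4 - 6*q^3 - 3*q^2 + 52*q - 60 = (q - 2)*(q^3 - 4*q^2 - 11*q + 30) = (q - 2)*(q + 3)*(q^2 - 7*q + 10) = (q - 5)*(q - 2)*(q + 3)*(q - 2)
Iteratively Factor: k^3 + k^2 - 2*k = (k + 2)*(k^2 - k) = (k - 1)*(k + 2)*(k)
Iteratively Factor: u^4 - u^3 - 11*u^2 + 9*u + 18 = (u - 2)*(u^3 + u^2 - 9*u - 9) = (u - 3)*(u - 2)*(u^2 + 4*u + 3) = (u - 3)*(u - 2)*(u + 1)*(u + 3)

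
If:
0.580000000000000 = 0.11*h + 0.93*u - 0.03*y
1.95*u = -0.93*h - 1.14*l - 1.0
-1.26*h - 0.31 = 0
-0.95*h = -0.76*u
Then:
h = -0.25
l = -0.15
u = -0.31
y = -29.77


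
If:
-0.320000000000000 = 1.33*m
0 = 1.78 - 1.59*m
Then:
No Solution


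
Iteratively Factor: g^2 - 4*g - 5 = (g + 1)*(g - 5)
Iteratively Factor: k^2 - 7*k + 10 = (k - 5)*(k - 2)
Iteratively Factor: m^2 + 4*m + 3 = (m + 3)*(m + 1)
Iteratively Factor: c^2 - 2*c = (c)*(c - 2)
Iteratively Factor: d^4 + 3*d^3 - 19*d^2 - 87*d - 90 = (d + 3)*(d^3 - 19*d - 30) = (d + 3)^2*(d^2 - 3*d - 10) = (d + 2)*(d + 3)^2*(d - 5)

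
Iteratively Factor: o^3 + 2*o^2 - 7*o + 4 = (o - 1)*(o^2 + 3*o - 4) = (o - 1)^2*(o + 4)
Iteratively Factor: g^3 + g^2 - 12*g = (g - 3)*(g^2 + 4*g) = (g - 3)*(g + 4)*(g)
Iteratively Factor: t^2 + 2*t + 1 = (t + 1)*(t + 1)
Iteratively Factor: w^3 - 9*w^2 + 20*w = (w)*(w^2 - 9*w + 20) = w*(w - 4)*(w - 5)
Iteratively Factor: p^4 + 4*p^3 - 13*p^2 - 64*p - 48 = (p + 1)*(p^3 + 3*p^2 - 16*p - 48) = (p + 1)*(p + 3)*(p^2 - 16) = (p - 4)*(p + 1)*(p + 3)*(p + 4)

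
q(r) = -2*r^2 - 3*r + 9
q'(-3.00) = 9.00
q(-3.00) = 0.00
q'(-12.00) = 45.00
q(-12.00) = -243.00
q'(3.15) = -15.60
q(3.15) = -20.30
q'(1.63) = -9.52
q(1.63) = -1.20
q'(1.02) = -7.08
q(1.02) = 3.86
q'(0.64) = -5.56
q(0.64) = 6.26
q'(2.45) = -12.80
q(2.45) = -10.36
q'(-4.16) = 13.64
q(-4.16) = -13.13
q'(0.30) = -4.20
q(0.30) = 7.92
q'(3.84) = -18.36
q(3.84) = -32.01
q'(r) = -4*r - 3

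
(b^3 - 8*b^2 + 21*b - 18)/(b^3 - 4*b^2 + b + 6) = (b - 3)/(b + 1)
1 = 1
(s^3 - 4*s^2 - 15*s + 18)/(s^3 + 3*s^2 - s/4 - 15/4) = 4*(s^2 - 3*s - 18)/(4*s^2 + 16*s + 15)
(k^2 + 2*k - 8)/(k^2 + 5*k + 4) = (k - 2)/(k + 1)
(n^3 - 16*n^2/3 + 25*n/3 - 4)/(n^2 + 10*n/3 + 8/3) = (3*n^3 - 16*n^2 + 25*n - 12)/(3*n^2 + 10*n + 8)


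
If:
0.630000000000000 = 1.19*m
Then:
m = 0.53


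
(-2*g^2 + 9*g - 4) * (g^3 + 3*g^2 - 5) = -2*g^5 + 3*g^4 + 23*g^3 - 2*g^2 - 45*g + 20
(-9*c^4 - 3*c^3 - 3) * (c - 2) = -9*c^5 + 15*c^4 + 6*c^3 - 3*c + 6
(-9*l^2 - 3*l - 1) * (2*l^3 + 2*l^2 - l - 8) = -18*l^5 - 24*l^4 + l^3 + 73*l^2 + 25*l + 8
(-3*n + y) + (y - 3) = -3*n + 2*y - 3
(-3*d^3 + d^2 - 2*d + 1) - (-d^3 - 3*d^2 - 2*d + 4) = -2*d^3 + 4*d^2 - 3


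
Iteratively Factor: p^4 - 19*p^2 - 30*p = (p + 3)*(p^3 - 3*p^2 - 10*p) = (p + 2)*(p + 3)*(p^2 - 5*p) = p*(p + 2)*(p + 3)*(p - 5)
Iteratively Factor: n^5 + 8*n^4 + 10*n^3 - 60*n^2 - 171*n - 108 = (n - 3)*(n^4 + 11*n^3 + 43*n^2 + 69*n + 36) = (n - 3)*(n + 1)*(n^3 + 10*n^2 + 33*n + 36) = (n - 3)*(n + 1)*(n + 3)*(n^2 + 7*n + 12) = (n - 3)*(n + 1)*(n + 3)^2*(n + 4)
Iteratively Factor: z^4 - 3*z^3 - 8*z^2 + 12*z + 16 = (z + 1)*(z^3 - 4*z^2 - 4*z + 16) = (z - 2)*(z + 1)*(z^2 - 2*z - 8) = (z - 2)*(z + 1)*(z + 2)*(z - 4)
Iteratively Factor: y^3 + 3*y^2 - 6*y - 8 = (y - 2)*(y^2 + 5*y + 4) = (y - 2)*(y + 1)*(y + 4)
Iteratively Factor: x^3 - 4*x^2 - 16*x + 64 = (x - 4)*(x^2 - 16) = (x - 4)*(x + 4)*(x - 4)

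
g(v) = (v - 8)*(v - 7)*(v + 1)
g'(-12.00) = 809.00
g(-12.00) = -4180.00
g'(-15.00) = 1136.00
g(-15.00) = -7084.00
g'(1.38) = 8.07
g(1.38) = 88.55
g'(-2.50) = 129.75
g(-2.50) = -149.62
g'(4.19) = -23.65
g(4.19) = 55.56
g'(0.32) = 32.35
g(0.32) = 67.72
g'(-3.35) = 168.47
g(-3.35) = -276.06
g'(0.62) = 24.79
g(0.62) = 76.28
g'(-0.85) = 66.97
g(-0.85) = 10.42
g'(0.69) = 23.11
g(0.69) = 77.95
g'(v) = (v - 8)*(v - 7) + (v - 8)*(v + 1) + (v - 7)*(v + 1)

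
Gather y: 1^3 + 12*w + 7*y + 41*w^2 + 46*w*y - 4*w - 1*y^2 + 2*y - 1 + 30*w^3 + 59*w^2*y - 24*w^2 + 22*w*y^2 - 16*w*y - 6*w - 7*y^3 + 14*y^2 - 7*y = 30*w^3 + 17*w^2 + 2*w - 7*y^3 + y^2*(22*w + 13) + y*(59*w^2 + 30*w + 2)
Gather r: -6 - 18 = -24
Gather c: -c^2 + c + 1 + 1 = -c^2 + c + 2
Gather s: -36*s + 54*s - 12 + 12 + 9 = 18*s + 9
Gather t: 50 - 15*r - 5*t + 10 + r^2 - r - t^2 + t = r^2 - 16*r - t^2 - 4*t + 60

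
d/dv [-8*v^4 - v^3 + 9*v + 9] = -32*v^3 - 3*v^2 + 9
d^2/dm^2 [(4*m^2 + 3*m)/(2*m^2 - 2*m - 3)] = 4*(14*m^3 + 36*m^2 + 27*m + 9)/(8*m^6 - 24*m^5 - 12*m^4 + 64*m^3 + 18*m^2 - 54*m - 27)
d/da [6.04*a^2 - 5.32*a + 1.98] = 12.08*a - 5.32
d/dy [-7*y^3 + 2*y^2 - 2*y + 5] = -21*y^2 + 4*y - 2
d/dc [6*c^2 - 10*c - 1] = 12*c - 10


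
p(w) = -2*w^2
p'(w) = -4*w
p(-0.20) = -0.08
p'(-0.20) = 0.80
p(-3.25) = -21.12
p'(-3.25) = 13.00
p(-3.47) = -24.08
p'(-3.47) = 13.88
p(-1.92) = -7.37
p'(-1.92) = 7.68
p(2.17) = -9.42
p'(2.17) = -8.68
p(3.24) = -21.00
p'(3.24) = -12.96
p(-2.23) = -9.95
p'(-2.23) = 8.92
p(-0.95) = -1.80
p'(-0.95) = 3.80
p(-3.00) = -18.00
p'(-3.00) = 12.00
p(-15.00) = -450.00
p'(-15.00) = 60.00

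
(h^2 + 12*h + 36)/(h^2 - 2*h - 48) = (h + 6)/(h - 8)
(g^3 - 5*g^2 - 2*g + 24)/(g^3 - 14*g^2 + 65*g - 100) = (g^2 - g - 6)/(g^2 - 10*g + 25)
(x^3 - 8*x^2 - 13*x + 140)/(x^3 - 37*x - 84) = (x - 5)/(x + 3)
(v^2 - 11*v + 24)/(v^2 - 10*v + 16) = (v - 3)/(v - 2)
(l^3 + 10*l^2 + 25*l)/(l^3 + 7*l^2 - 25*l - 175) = l*(l + 5)/(l^2 + 2*l - 35)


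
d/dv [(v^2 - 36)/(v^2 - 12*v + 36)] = -12/(v^2 - 12*v + 36)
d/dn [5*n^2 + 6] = 10*n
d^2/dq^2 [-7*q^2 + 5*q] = -14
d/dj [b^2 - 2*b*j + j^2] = -2*b + 2*j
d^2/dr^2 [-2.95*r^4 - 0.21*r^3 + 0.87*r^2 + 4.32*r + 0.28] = -35.4*r^2 - 1.26*r + 1.74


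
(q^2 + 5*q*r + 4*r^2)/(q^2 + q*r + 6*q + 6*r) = (q + 4*r)/(q + 6)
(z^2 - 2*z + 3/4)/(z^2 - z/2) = (z - 3/2)/z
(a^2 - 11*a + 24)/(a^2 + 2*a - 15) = (a - 8)/(a + 5)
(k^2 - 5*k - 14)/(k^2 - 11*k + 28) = (k + 2)/(k - 4)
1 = 1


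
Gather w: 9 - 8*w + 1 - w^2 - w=-w^2 - 9*w + 10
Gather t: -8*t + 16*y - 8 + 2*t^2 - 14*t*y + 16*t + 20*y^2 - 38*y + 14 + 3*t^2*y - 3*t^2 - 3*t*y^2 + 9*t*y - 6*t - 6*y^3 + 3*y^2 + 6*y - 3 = t^2*(3*y - 1) + t*(-3*y^2 - 5*y + 2) - 6*y^3 + 23*y^2 - 16*y + 3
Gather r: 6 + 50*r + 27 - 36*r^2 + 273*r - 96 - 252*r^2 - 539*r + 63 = -288*r^2 - 216*r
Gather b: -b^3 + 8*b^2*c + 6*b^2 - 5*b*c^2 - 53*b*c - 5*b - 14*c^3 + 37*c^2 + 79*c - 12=-b^3 + b^2*(8*c + 6) + b*(-5*c^2 - 53*c - 5) - 14*c^3 + 37*c^2 + 79*c - 12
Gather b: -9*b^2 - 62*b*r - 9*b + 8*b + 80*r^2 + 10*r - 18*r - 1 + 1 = -9*b^2 + b*(-62*r - 1) + 80*r^2 - 8*r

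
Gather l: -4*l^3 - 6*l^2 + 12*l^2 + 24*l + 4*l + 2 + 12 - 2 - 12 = -4*l^3 + 6*l^2 + 28*l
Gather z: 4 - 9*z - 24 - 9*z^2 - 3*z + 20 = -9*z^2 - 12*z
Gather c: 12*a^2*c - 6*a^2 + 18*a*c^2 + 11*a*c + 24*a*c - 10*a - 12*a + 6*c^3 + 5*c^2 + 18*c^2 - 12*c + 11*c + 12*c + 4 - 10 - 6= -6*a^2 - 22*a + 6*c^3 + c^2*(18*a + 23) + c*(12*a^2 + 35*a + 11) - 12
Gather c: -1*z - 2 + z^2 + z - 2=z^2 - 4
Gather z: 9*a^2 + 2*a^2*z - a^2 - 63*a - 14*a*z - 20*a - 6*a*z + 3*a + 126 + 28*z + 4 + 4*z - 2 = 8*a^2 - 80*a + z*(2*a^2 - 20*a + 32) + 128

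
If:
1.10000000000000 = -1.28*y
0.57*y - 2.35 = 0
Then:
No Solution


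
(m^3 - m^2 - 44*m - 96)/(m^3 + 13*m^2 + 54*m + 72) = (m - 8)/(m + 6)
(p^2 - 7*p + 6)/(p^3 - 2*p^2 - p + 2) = (p - 6)/(p^2 - p - 2)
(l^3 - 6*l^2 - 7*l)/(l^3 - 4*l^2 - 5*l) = (l - 7)/(l - 5)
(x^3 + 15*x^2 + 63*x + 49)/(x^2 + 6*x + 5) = (x^2 + 14*x + 49)/(x + 5)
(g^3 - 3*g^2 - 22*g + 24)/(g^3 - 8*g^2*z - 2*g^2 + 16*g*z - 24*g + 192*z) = (1 - g)/(-g + 8*z)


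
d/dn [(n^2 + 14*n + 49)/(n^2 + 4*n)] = 2*(-5*n^2 - 49*n - 98)/(n^2*(n^2 + 8*n + 16))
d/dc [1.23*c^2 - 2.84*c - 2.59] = 2.46*c - 2.84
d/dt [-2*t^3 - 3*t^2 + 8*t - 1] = -6*t^2 - 6*t + 8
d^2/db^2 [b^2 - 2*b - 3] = 2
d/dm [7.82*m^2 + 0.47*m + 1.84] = 15.64*m + 0.47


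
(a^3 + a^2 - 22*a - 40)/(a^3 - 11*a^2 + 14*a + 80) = (a + 4)/(a - 8)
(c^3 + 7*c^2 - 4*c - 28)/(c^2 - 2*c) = c + 9 + 14/c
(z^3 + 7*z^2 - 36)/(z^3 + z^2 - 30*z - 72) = (z^2 + 4*z - 12)/(z^2 - 2*z - 24)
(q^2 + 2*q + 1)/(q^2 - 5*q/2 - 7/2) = 2*(q + 1)/(2*q - 7)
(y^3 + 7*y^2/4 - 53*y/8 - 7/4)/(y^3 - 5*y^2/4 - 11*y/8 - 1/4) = (2*y + 7)/(2*y + 1)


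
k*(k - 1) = k^2 - k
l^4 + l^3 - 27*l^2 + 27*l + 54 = (l - 3)^2*(l + 1)*(l + 6)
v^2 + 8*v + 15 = (v + 3)*(v + 5)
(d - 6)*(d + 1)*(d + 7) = d^3 + 2*d^2 - 41*d - 42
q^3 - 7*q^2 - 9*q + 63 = (q - 7)*(q - 3)*(q + 3)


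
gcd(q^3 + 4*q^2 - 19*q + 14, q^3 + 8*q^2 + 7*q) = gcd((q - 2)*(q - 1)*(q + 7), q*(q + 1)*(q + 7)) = q + 7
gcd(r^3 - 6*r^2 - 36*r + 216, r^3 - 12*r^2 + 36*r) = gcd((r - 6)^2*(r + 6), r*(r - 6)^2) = r^2 - 12*r + 36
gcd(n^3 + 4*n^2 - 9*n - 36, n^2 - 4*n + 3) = n - 3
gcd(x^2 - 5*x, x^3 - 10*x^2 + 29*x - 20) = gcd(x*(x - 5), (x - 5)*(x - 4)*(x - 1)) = x - 5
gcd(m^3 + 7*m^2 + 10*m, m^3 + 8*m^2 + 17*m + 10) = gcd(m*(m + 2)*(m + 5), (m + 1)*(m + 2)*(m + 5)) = m^2 + 7*m + 10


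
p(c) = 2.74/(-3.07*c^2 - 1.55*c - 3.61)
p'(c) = 2.74*(6.14*c + 1.55)/(-3.07*c^2 - 1.55*c - 3.61)^2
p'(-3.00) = -0.07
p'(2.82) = 0.05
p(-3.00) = -0.10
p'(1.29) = 0.23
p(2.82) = -0.08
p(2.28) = -0.12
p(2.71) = -0.09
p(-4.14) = -0.06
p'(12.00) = 0.00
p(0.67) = -0.45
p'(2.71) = 0.05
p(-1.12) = -0.48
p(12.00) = -0.01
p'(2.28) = 0.08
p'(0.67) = 0.43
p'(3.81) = 0.02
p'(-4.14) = -0.03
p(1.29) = -0.26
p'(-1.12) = -0.45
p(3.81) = -0.05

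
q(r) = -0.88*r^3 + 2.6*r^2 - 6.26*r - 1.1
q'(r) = -2.64*r^2 + 5.2*r - 6.26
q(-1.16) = 11.03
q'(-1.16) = -15.84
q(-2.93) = 61.70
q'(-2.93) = -44.16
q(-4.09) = 128.20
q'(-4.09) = -71.69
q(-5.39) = 245.98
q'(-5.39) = -110.99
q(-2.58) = 47.47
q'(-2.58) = -37.25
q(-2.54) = 46.00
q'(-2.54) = -36.50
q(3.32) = -25.43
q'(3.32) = -18.10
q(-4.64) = 171.83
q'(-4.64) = -87.23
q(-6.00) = 320.14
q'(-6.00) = -132.50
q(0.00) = -1.10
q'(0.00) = -6.26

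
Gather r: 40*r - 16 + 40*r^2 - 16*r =40*r^2 + 24*r - 16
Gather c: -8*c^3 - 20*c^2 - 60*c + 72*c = -8*c^3 - 20*c^2 + 12*c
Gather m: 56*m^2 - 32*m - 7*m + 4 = 56*m^2 - 39*m + 4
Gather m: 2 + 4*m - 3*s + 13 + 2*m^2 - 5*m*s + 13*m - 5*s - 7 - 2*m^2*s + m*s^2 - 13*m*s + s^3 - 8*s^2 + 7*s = m^2*(2 - 2*s) + m*(s^2 - 18*s + 17) + s^3 - 8*s^2 - s + 8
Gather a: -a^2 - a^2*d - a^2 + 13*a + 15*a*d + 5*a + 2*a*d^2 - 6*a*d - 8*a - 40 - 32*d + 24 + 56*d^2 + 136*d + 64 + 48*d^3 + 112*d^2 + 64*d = a^2*(-d - 2) + a*(2*d^2 + 9*d + 10) + 48*d^3 + 168*d^2 + 168*d + 48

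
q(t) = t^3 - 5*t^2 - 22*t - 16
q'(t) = 3*t^2 - 10*t - 22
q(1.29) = -50.55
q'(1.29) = -29.91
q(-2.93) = -19.62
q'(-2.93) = 33.05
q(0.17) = -19.88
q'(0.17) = -23.61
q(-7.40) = -532.22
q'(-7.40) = 216.28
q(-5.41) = -201.66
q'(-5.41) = 119.90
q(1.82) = -66.57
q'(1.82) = -30.26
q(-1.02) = 0.18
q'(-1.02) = -8.68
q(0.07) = -17.56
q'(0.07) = -22.69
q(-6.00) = -280.00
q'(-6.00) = 146.00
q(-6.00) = -280.00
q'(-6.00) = 146.00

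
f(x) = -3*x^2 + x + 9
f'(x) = 1 - 6*x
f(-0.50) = 7.75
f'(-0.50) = 4.00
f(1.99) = -0.89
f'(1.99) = -10.94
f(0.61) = 8.49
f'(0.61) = -2.66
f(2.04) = -1.44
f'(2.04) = -11.24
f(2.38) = -5.61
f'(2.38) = -13.28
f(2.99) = -14.83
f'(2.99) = -16.94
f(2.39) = -5.75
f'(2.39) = -13.34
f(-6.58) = -127.47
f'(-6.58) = 40.48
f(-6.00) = -105.00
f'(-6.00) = 37.00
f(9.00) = -225.00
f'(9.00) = -53.00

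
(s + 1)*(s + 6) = s^2 + 7*s + 6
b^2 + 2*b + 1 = (b + 1)^2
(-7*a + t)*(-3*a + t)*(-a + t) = -21*a^3 + 31*a^2*t - 11*a*t^2 + t^3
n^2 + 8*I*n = n*(n + 8*I)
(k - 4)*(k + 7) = k^2 + 3*k - 28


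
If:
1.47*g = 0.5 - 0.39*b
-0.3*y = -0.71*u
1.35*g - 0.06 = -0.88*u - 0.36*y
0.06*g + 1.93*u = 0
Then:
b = 1.11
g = 0.05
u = -0.00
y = -0.00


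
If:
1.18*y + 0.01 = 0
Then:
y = -0.01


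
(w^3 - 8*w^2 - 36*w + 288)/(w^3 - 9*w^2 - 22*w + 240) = (w + 6)/(w + 5)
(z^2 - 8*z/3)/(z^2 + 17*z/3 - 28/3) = z*(3*z - 8)/(3*z^2 + 17*z - 28)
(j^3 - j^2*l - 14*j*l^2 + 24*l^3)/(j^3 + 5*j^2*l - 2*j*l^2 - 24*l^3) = (j - 3*l)/(j + 3*l)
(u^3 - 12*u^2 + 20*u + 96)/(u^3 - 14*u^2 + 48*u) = (u + 2)/u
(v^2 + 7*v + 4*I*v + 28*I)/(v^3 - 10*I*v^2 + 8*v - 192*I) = (v + 7)/(v^2 - 14*I*v - 48)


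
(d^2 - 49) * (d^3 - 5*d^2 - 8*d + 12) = d^5 - 5*d^4 - 57*d^3 + 257*d^2 + 392*d - 588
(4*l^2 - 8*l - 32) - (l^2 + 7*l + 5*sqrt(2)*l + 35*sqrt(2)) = 3*l^2 - 15*l - 5*sqrt(2)*l - 35*sqrt(2) - 32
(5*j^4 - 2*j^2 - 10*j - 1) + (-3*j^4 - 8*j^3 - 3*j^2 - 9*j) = 2*j^4 - 8*j^3 - 5*j^2 - 19*j - 1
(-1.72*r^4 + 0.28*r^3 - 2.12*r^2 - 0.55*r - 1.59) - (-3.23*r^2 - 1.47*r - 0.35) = -1.72*r^4 + 0.28*r^3 + 1.11*r^2 + 0.92*r - 1.24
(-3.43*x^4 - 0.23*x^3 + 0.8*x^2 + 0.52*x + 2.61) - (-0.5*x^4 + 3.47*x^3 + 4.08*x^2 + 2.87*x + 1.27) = -2.93*x^4 - 3.7*x^3 - 3.28*x^2 - 2.35*x + 1.34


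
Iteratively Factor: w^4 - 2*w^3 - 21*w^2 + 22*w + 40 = (w + 1)*(w^3 - 3*w^2 - 18*w + 40) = (w + 1)*(w + 4)*(w^2 - 7*w + 10) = (w - 5)*(w + 1)*(w + 4)*(w - 2)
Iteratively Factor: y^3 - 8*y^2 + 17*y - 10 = (y - 5)*(y^2 - 3*y + 2) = (y - 5)*(y - 1)*(y - 2)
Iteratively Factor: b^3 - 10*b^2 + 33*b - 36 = (b - 4)*(b^2 - 6*b + 9) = (b - 4)*(b - 3)*(b - 3)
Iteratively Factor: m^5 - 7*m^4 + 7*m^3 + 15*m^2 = (m - 5)*(m^4 - 2*m^3 - 3*m^2) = m*(m - 5)*(m^3 - 2*m^2 - 3*m) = m^2*(m - 5)*(m^2 - 2*m - 3) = m^2*(m - 5)*(m + 1)*(m - 3)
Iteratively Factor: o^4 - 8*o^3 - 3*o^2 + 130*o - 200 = (o + 4)*(o^3 - 12*o^2 + 45*o - 50) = (o - 2)*(o + 4)*(o^2 - 10*o + 25) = (o - 5)*(o - 2)*(o + 4)*(o - 5)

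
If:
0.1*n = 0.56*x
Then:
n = 5.6*x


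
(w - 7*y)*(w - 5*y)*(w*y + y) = w^3*y - 12*w^2*y^2 + w^2*y + 35*w*y^3 - 12*w*y^2 + 35*y^3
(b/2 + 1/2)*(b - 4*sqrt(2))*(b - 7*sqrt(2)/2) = b^3/2 - 15*sqrt(2)*b^2/4 + b^2/2 - 15*sqrt(2)*b/4 + 14*b + 14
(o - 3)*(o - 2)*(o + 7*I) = o^3 - 5*o^2 + 7*I*o^2 + 6*o - 35*I*o + 42*I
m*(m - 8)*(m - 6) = m^3 - 14*m^2 + 48*m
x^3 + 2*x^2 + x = x*(x + 1)^2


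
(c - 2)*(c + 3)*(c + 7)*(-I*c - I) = -I*c^4 - 9*I*c^3 - 9*I*c^2 + 41*I*c + 42*I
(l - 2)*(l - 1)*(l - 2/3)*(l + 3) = l^4 - 2*l^3/3 - 7*l^2 + 32*l/3 - 4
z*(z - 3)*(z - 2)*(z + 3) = z^4 - 2*z^3 - 9*z^2 + 18*z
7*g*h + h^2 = h*(7*g + h)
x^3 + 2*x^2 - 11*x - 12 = (x - 3)*(x + 1)*(x + 4)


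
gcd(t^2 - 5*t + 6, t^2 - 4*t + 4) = t - 2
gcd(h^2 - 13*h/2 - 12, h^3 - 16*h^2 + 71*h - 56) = h - 8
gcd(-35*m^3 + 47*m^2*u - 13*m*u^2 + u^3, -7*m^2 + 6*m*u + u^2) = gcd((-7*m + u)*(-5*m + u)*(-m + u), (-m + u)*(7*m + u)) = -m + u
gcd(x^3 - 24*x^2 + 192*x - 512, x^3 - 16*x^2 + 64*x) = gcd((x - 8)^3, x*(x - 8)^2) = x^2 - 16*x + 64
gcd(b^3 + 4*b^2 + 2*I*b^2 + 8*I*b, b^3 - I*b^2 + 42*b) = b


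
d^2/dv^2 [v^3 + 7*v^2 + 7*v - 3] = 6*v + 14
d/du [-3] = 0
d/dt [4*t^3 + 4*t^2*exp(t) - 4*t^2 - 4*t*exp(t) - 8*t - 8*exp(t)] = 4*t^2*exp(t) + 12*t^2 + 4*t*exp(t) - 8*t - 12*exp(t) - 8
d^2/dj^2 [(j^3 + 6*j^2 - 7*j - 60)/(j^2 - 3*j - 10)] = 60*(j^3 + 3*j^2 + 21*j - 11)/(j^6 - 9*j^5 - 3*j^4 + 153*j^3 + 30*j^2 - 900*j - 1000)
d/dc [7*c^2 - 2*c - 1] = 14*c - 2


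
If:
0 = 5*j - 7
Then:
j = 7/5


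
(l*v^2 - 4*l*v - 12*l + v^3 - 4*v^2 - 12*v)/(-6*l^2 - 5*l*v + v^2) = (v^2 - 4*v - 12)/(-6*l + v)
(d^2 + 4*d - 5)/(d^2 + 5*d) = (d - 1)/d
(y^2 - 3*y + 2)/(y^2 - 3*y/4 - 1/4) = 4*(y - 2)/(4*y + 1)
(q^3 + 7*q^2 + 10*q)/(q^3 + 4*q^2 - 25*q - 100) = q*(q + 2)/(q^2 - q - 20)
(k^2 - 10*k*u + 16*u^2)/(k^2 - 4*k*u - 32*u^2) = (k - 2*u)/(k + 4*u)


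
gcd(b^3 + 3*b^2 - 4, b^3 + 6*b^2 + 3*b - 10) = b^2 + b - 2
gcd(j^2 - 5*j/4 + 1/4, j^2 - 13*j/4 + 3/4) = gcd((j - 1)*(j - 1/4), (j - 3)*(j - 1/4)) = j - 1/4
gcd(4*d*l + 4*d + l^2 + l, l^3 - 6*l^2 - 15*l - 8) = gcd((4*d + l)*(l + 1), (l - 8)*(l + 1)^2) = l + 1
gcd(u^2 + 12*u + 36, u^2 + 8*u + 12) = u + 6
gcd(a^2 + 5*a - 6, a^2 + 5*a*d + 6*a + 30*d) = a + 6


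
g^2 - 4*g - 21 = (g - 7)*(g + 3)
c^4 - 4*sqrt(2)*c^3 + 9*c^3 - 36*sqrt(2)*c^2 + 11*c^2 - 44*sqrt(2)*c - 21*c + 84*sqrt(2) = (c - 1)*(c + 3)*(c + 7)*(c - 4*sqrt(2))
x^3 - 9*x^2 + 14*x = x*(x - 7)*(x - 2)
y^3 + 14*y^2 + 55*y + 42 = (y + 1)*(y + 6)*(y + 7)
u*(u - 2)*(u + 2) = u^3 - 4*u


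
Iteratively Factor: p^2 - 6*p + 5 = (p - 1)*(p - 5)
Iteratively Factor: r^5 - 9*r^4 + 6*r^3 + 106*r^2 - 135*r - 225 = (r + 1)*(r^4 - 10*r^3 + 16*r^2 + 90*r - 225) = (r - 3)*(r + 1)*(r^3 - 7*r^2 - 5*r + 75) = (r - 5)*(r - 3)*(r + 1)*(r^2 - 2*r - 15) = (r - 5)*(r - 3)*(r + 1)*(r + 3)*(r - 5)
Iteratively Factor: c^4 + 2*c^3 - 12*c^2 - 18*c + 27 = (c + 3)*(c^3 - c^2 - 9*c + 9) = (c - 1)*(c + 3)*(c^2 - 9) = (c - 1)*(c + 3)^2*(c - 3)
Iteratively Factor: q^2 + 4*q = (q + 4)*(q)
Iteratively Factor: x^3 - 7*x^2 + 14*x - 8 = (x - 2)*(x^2 - 5*x + 4) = (x - 4)*(x - 2)*(x - 1)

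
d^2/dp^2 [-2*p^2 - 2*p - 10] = -4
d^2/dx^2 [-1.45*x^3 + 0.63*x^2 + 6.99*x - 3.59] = 1.26 - 8.7*x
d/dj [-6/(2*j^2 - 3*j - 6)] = 6*(4*j - 3)/(-2*j^2 + 3*j + 6)^2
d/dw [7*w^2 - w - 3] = 14*w - 1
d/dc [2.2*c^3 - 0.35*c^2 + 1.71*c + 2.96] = 6.6*c^2 - 0.7*c + 1.71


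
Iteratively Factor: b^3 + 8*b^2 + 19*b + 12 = (b + 1)*(b^2 + 7*b + 12) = (b + 1)*(b + 4)*(b + 3)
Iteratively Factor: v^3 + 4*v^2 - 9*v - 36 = (v + 3)*(v^2 + v - 12) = (v - 3)*(v + 3)*(v + 4)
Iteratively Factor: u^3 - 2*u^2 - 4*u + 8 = (u + 2)*(u^2 - 4*u + 4) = (u - 2)*(u + 2)*(u - 2)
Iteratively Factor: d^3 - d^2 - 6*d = (d)*(d^2 - d - 6) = d*(d - 3)*(d + 2)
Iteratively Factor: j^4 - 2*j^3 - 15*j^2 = (j)*(j^3 - 2*j^2 - 15*j) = j*(j + 3)*(j^2 - 5*j) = j^2*(j + 3)*(j - 5)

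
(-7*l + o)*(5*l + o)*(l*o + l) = -35*l^3*o - 35*l^3 - 2*l^2*o^2 - 2*l^2*o + l*o^3 + l*o^2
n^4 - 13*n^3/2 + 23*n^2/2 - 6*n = n*(n - 4)*(n - 3/2)*(n - 1)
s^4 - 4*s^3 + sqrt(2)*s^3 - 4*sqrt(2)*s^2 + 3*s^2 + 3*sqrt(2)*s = s*(s - 3)*(s - 1)*(s + sqrt(2))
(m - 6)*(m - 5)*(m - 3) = m^3 - 14*m^2 + 63*m - 90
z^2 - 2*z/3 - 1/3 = (z - 1)*(z + 1/3)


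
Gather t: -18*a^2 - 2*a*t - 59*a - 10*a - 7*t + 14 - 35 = -18*a^2 - 69*a + t*(-2*a - 7) - 21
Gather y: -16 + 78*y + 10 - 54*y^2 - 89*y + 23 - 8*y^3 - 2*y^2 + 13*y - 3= -8*y^3 - 56*y^2 + 2*y + 14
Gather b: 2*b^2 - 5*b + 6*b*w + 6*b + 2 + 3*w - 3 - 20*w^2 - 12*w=2*b^2 + b*(6*w + 1) - 20*w^2 - 9*w - 1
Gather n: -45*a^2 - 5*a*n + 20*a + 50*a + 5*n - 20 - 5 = -45*a^2 + 70*a + n*(5 - 5*a) - 25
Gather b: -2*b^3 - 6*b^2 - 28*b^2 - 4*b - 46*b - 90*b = -2*b^3 - 34*b^2 - 140*b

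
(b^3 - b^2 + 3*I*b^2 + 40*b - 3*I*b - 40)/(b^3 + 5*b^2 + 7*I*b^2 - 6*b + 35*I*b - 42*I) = (b^2 + 3*I*b + 40)/(b^2 + b*(6 + 7*I) + 42*I)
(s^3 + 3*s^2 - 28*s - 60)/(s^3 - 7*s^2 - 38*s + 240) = (s + 2)/(s - 8)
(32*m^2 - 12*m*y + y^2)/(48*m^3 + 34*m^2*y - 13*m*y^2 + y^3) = (-4*m + y)/(-6*m^2 - 5*m*y + y^2)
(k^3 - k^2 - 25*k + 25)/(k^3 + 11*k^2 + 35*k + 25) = (k^2 - 6*k + 5)/(k^2 + 6*k + 5)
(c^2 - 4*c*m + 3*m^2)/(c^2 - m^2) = (c - 3*m)/(c + m)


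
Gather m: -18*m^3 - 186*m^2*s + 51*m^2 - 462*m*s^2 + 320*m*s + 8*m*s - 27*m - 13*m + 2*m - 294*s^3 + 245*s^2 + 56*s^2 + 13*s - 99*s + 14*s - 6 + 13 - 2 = -18*m^3 + m^2*(51 - 186*s) + m*(-462*s^2 + 328*s - 38) - 294*s^3 + 301*s^2 - 72*s + 5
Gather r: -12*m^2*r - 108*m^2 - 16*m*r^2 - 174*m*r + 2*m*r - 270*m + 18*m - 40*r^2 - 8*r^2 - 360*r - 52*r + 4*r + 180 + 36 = -108*m^2 - 252*m + r^2*(-16*m - 48) + r*(-12*m^2 - 172*m - 408) + 216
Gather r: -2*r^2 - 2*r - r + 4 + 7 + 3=-2*r^2 - 3*r + 14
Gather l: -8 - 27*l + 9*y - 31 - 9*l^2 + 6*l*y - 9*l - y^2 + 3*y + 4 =-9*l^2 + l*(6*y - 36) - y^2 + 12*y - 35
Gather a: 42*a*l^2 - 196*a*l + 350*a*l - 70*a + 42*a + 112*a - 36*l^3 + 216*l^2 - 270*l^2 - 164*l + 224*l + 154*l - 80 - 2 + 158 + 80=a*(42*l^2 + 154*l + 84) - 36*l^3 - 54*l^2 + 214*l + 156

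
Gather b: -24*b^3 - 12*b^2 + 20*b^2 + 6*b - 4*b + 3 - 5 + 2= -24*b^3 + 8*b^2 + 2*b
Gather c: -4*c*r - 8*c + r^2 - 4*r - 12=c*(-4*r - 8) + r^2 - 4*r - 12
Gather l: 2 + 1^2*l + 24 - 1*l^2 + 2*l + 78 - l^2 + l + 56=-2*l^2 + 4*l + 160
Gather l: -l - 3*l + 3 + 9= 12 - 4*l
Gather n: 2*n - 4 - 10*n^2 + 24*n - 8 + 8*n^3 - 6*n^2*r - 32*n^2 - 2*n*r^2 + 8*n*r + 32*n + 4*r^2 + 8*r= 8*n^3 + n^2*(-6*r - 42) + n*(-2*r^2 + 8*r + 58) + 4*r^2 + 8*r - 12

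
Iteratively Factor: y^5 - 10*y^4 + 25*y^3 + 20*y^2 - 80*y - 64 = (y - 4)*(y^4 - 6*y^3 + y^2 + 24*y + 16) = (y - 4)*(y + 1)*(y^3 - 7*y^2 + 8*y + 16) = (y - 4)^2*(y + 1)*(y^2 - 3*y - 4) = (y - 4)^3*(y + 1)*(y + 1)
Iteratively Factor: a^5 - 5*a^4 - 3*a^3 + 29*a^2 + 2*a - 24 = (a + 1)*(a^4 - 6*a^3 + 3*a^2 + 26*a - 24) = (a + 1)*(a + 2)*(a^3 - 8*a^2 + 19*a - 12) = (a - 1)*(a + 1)*(a + 2)*(a^2 - 7*a + 12) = (a - 3)*(a - 1)*(a + 1)*(a + 2)*(a - 4)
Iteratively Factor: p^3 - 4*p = (p)*(p^2 - 4) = p*(p + 2)*(p - 2)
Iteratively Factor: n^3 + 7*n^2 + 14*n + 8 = (n + 4)*(n^2 + 3*n + 2) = (n + 1)*(n + 4)*(n + 2)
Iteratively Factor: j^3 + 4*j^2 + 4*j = (j + 2)*(j^2 + 2*j) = j*(j + 2)*(j + 2)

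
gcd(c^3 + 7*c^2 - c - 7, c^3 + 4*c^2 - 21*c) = c + 7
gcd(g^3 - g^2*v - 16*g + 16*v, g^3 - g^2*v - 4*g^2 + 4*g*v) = -g^2 + g*v + 4*g - 4*v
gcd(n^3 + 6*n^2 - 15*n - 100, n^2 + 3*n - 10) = n + 5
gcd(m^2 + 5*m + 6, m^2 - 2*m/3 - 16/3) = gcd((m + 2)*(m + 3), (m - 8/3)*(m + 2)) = m + 2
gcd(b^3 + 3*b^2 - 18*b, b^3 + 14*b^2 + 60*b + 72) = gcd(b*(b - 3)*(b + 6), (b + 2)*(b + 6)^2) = b + 6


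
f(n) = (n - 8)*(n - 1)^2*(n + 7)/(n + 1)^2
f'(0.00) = 223.00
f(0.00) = -56.00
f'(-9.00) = -27.03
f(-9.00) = 53.12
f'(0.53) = 29.53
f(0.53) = -5.31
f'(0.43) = 43.83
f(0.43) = -8.94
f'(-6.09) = -28.33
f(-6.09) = -24.88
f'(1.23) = -4.61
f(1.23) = -0.59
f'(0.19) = 107.68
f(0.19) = -26.02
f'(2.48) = -6.63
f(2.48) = -9.46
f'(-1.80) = -1171.10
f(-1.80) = -624.26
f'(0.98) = 0.58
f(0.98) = -0.01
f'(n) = (n - 8)*(n - 1)^2/(n + 1)^2 - 2*(n - 8)*(n - 1)^2*(n + 7)/(n + 1)^3 + (n - 8)*(n + 7)*(2*n - 2)/(n + 1)^2 + (n - 1)^2*(n + 7)/(n + 1)^2 = (2*n^4 + n^3 - 9*n^2 - 217*n + 223)/(n^3 + 3*n^2 + 3*n + 1)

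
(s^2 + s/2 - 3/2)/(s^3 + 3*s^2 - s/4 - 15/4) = 2/(2*s + 5)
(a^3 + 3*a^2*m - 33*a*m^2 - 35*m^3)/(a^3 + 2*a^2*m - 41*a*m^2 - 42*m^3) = (a - 5*m)/(a - 6*m)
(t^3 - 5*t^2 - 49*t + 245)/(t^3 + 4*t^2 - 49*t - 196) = (t - 5)/(t + 4)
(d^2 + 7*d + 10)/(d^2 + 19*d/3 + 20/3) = 3*(d + 2)/(3*d + 4)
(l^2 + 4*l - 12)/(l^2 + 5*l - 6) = (l - 2)/(l - 1)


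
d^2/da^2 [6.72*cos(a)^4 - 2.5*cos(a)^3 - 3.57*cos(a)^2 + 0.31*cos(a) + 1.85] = -107.52*cos(a)^4 + 22.5*cos(a)^3 + 94.92*cos(a)^2 - 15.31*cos(a) - 7.14000000000001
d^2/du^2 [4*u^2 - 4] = 8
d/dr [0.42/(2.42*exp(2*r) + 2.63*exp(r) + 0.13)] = (-2.0328*exp(r) - 1.1046)*exp(r)/(2.42*exp(2*r) + 2.63*exp(r) + 0.13)^2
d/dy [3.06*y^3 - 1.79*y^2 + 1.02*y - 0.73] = 9.18*y^2 - 3.58*y + 1.02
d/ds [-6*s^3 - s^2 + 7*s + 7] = -18*s^2 - 2*s + 7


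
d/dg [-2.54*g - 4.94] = -2.54000000000000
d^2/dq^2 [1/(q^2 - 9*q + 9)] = 2*(-q^2 + 9*q + (2*q - 9)^2 - 9)/(q^2 - 9*q + 9)^3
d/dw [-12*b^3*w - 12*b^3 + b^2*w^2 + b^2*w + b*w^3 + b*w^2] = b*(-12*b^2 + 2*b*w + b + 3*w^2 + 2*w)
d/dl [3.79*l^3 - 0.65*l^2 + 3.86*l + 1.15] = 11.37*l^2 - 1.3*l + 3.86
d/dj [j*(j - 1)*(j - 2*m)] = 3*j^2 - 4*j*m - 2*j + 2*m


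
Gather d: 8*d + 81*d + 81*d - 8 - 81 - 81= 170*d - 170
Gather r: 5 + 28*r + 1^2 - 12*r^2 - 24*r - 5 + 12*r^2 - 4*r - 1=0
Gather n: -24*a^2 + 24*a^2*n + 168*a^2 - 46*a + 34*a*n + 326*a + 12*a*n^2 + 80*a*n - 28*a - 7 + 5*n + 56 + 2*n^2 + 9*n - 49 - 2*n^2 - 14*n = 144*a^2 + 12*a*n^2 + 252*a + n*(24*a^2 + 114*a)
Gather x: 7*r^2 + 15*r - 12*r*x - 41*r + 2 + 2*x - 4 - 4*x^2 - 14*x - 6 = 7*r^2 - 26*r - 4*x^2 + x*(-12*r - 12) - 8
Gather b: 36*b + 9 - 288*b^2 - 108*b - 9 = -288*b^2 - 72*b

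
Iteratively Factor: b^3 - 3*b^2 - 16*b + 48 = (b - 3)*(b^2 - 16) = (b - 4)*(b - 3)*(b + 4)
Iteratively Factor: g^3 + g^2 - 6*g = (g - 2)*(g^2 + 3*g) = (g - 2)*(g + 3)*(g)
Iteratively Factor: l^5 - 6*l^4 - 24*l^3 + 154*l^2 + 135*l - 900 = (l - 3)*(l^4 - 3*l^3 - 33*l^2 + 55*l + 300) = (l - 5)*(l - 3)*(l^3 + 2*l^2 - 23*l - 60) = (l - 5)*(l - 3)*(l + 3)*(l^2 - l - 20) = (l - 5)^2*(l - 3)*(l + 3)*(l + 4)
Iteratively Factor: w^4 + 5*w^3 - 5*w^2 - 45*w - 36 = (w + 1)*(w^3 + 4*w^2 - 9*w - 36) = (w + 1)*(w + 4)*(w^2 - 9) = (w + 1)*(w + 3)*(w + 4)*(w - 3)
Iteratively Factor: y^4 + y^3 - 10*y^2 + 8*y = (y)*(y^3 + y^2 - 10*y + 8) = y*(y - 1)*(y^2 + 2*y - 8) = y*(y - 1)*(y + 4)*(y - 2)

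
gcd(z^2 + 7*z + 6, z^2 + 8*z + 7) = z + 1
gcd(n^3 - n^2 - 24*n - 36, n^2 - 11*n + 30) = n - 6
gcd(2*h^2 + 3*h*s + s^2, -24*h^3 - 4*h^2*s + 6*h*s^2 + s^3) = 2*h + s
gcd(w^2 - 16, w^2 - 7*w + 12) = w - 4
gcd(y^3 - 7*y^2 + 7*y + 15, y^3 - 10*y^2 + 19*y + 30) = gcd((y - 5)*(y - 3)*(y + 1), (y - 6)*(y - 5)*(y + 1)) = y^2 - 4*y - 5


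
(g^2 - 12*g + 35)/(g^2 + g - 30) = (g - 7)/(g + 6)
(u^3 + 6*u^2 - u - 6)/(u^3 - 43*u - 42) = (u - 1)/(u - 7)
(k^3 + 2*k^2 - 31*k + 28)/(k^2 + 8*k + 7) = (k^2 - 5*k + 4)/(k + 1)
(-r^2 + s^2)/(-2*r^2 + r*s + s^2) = (r + s)/(2*r + s)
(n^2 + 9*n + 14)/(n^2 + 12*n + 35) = (n + 2)/(n + 5)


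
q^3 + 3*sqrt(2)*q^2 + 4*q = q*(q + sqrt(2))*(q + 2*sqrt(2))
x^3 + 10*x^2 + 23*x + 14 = (x + 1)*(x + 2)*(x + 7)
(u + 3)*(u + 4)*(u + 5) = u^3 + 12*u^2 + 47*u + 60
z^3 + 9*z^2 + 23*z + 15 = (z + 1)*(z + 3)*(z + 5)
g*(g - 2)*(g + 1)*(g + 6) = g^4 + 5*g^3 - 8*g^2 - 12*g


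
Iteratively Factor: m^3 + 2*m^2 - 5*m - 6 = (m + 1)*(m^2 + m - 6) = (m - 2)*(m + 1)*(m + 3)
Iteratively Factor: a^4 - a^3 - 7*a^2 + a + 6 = (a - 3)*(a^3 + 2*a^2 - a - 2) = (a - 3)*(a + 2)*(a^2 - 1) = (a - 3)*(a + 1)*(a + 2)*(a - 1)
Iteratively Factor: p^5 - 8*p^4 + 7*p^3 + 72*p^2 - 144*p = (p - 4)*(p^4 - 4*p^3 - 9*p^2 + 36*p) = (p - 4)*(p + 3)*(p^3 - 7*p^2 + 12*p) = (p - 4)*(p - 3)*(p + 3)*(p^2 - 4*p) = (p - 4)^2*(p - 3)*(p + 3)*(p)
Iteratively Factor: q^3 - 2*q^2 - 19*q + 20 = (q - 5)*(q^2 + 3*q - 4) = (q - 5)*(q + 4)*(q - 1)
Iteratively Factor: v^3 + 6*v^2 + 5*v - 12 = (v + 4)*(v^2 + 2*v - 3) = (v + 3)*(v + 4)*(v - 1)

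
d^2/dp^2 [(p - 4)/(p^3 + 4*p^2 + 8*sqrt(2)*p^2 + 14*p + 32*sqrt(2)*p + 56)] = 2*((p - 4)*(3*p^2 + 8*p + 16*sqrt(2)*p + 14 + 32*sqrt(2))^2 - (3*p^2 + 8*p + 16*sqrt(2)*p + (p - 4)*(3*p + 4 + 8*sqrt(2)) + 14 + 32*sqrt(2))*(p^3 + 4*p^2 + 8*sqrt(2)*p^2 + 14*p + 32*sqrt(2)*p + 56))/(p^3 + 4*p^2 + 8*sqrt(2)*p^2 + 14*p + 32*sqrt(2)*p + 56)^3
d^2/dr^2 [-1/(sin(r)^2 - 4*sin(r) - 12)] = 2*(2*sin(r)^4 - 6*sin(r)^3 + 29*sin(r)^2 - 12*sin(r) - 28)/((sin(r) - 6)^3*(sin(r) + 2)^3)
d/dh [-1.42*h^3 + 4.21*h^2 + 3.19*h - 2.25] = -4.26*h^2 + 8.42*h + 3.19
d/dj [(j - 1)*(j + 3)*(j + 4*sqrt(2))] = 3*j^2 + 4*j + 8*sqrt(2)*j - 3 + 8*sqrt(2)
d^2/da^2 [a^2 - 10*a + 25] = 2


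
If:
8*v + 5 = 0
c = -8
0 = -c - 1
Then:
No Solution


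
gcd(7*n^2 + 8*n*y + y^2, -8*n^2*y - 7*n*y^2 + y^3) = n + y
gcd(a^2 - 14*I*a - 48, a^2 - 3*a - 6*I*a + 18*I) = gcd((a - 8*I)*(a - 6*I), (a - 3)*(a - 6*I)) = a - 6*I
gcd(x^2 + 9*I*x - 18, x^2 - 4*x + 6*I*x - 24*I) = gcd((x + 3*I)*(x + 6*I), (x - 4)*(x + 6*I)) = x + 6*I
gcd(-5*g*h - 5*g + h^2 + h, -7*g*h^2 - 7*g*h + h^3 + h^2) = h + 1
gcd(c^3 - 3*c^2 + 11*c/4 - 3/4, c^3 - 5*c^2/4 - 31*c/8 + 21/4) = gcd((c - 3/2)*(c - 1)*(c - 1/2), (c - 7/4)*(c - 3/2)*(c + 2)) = c - 3/2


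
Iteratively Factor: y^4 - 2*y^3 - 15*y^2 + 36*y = (y - 3)*(y^3 + y^2 - 12*y) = (y - 3)^2*(y^2 + 4*y) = (y - 3)^2*(y + 4)*(y)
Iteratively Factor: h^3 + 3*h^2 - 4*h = (h + 4)*(h^2 - h) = h*(h + 4)*(h - 1)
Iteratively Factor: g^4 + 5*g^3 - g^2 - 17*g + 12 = (g + 3)*(g^3 + 2*g^2 - 7*g + 4) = (g - 1)*(g + 3)*(g^2 + 3*g - 4) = (g - 1)*(g + 3)*(g + 4)*(g - 1)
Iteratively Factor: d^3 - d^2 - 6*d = (d + 2)*(d^2 - 3*d) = (d - 3)*(d + 2)*(d)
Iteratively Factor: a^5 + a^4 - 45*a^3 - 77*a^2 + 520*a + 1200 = (a - 5)*(a^4 + 6*a^3 - 15*a^2 - 152*a - 240) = (a - 5)*(a + 4)*(a^3 + 2*a^2 - 23*a - 60) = (a - 5)*(a + 3)*(a + 4)*(a^2 - a - 20) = (a - 5)^2*(a + 3)*(a + 4)*(a + 4)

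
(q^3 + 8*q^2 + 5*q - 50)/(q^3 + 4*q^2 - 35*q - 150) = (q - 2)/(q - 6)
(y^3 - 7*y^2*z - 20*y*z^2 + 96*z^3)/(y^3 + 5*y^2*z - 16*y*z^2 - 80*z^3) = (y^2 - 11*y*z + 24*z^2)/(y^2 + y*z - 20*z^2)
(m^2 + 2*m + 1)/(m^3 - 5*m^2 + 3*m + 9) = (m + 1)/(m^2 - 6*m + 9)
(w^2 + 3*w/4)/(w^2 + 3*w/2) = (4*w + 3)/(2*(2*w + 3))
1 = 1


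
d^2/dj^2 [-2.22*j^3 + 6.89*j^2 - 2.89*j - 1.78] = 13.78 - 13.32*j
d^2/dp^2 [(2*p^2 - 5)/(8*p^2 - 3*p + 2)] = 2*(48*p^3 - 1056*p^2 + 360*p + 43)/(512*p^6 - 576*p^5 + 600*p^4 - 315*p^3 + 150*p^2 - 36*p + 8)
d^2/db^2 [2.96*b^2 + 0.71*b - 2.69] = 5.92000000000000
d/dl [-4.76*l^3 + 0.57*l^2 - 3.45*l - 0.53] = -14.28*l^2 + 1.14*l - 3.45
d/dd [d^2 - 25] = 2*d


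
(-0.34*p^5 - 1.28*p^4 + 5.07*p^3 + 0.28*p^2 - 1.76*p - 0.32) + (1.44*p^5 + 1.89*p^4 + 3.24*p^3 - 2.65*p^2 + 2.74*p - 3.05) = 1.1*p^5 + 0.61*p^4 + 8.31*p^3 - 2.37*p^2 + 0.98*p - 3.37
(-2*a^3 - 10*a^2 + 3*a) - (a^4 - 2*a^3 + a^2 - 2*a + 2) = -a^4 - 11*a^2 + 5*a - 2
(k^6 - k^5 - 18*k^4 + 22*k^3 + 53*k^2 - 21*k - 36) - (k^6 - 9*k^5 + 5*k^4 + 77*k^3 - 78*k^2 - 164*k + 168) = 8*k^5 - 23*k^4 - 55*k^3 + 131*k^2 + 143*k - 204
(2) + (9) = 11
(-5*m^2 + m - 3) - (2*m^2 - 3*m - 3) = -7*m^2 + 4*m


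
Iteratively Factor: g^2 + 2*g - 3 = (g - 1)*(g + 3)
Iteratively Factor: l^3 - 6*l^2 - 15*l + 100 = (l + 4)*(l^2 - 10*l + 25) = (l - 5)*(l + 4)*(l - 5)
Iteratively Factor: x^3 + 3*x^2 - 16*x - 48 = (x + 3)*(x^2 - 16) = (x + 3)*(x + 4)*(x - 4)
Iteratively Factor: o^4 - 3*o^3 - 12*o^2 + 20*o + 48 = (o - 4)*(o^3 + o^2 - 8*o - 12) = (o - 4)*(o + 2)*(o^2 - o - 6) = (o - 4)*(o + 2)^2*(o - 3)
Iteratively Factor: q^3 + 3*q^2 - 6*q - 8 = (q + 4)*(q^2 - q - 2) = (q - 2)*(q + 4)*(q + 1)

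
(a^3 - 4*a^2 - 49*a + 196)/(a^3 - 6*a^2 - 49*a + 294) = (a - 4)/(a - 6)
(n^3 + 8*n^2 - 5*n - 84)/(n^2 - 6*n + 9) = (n^2 + 11*n + 28)/(n - 3)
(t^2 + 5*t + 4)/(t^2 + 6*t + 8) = (t + 1)/(t + 2)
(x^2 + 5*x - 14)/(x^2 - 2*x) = (x + 7)/x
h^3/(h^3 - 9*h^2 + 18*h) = h^2/(h^2 - 9*h + 18)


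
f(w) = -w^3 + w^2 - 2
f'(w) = -3*w^2 + 2*w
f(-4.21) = 90.34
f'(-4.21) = -61.59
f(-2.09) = 11.50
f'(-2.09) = -17.28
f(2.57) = -12.37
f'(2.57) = -14.67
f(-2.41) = 17.81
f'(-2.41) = -22.24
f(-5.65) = 210.28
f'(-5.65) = -107.07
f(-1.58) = 4.44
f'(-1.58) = -10.65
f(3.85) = -44.24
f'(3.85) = -36.77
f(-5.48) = 192.60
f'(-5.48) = -101.05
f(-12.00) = 1870.00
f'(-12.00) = -456.00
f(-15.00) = 3598.00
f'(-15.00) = -705.00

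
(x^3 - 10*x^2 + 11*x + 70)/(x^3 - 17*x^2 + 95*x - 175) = (x + 2)/(x - 5)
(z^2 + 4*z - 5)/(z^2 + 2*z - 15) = (z - 1)/(z - 3)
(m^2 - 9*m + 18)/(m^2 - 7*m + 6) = (m - 3)/(m - 1)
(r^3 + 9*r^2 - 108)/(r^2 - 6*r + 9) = (r^2 + 12*r + 36)/(r - 3)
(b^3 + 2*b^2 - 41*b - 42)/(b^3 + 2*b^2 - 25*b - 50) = (b^3 + 2*b^2 - 41*b - 42)/(b^3 + 2*b^2 - 25*b - 50)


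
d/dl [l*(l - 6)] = 2*l - 6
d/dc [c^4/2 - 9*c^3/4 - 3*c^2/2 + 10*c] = 2*c^3 - 27*c^2/4 - 3*c + 10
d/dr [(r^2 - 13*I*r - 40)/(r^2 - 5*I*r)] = 8*I/r^2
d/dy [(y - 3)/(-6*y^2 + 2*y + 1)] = (6*y^2 - 36*y + 7)/(36*y^4 - 24*y^3 - 8*y^2 + 4*y + 1)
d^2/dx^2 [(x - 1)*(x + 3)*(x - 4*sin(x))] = 4*x^2*sin(x) + 8*x*sin(x) - 16*x*cos(x) + 6*x - 20*sin(x) - 16*cos(x) + 4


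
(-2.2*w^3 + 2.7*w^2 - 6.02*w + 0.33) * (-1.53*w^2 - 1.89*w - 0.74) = 3.366*w^5 + 0.0270000000000001*w^4 + 5.7356*w^3 + 8.8749*w^2 + 3.8311*w - 0.2442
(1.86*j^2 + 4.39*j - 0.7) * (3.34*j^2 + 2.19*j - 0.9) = 6.2124*j^4 + 18.736*j^3 + 5.6021*j^2 - 5.484*j + 0.63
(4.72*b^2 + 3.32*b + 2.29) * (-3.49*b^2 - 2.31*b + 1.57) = -16.4728*b^4 - 22.49*b^3 - 8.2509*b^2 - 0.0775000000000006*b + 3.5953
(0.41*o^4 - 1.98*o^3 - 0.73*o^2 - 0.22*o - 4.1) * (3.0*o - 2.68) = 1.23*o^5 - 7.0388*o^4 + 3.1164*o^3 + 1.2964*o^2 - 11.7104*o + 10.988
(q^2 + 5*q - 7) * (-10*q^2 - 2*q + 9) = -10*q^4 - 52*q^3 + 69*q^2 + 59*q - 63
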